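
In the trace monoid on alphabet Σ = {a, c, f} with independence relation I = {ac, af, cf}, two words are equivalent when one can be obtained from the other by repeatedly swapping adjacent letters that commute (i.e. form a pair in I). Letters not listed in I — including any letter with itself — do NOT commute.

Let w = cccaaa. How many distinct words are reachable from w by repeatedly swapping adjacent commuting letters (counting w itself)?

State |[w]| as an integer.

20

#0=c has no predecessor
#1=c depends on [0:c]
#2=c depends on [1:c]
#3=a has no predecessor
#4=a depends on [3:a]
#5=a depends on [4:a]
sources: [0:c, 3:a]
N(rest) = Σ N(rest − s) over sources s of rest; N(one piece) = 1:
  size 1 → [2]=1  [5]=1
  size 2 → [1,2]=1  [2,5]=2  [4,5]=1
  size 3 → [0,1,2]=1  [1,2,5]=3  [2,4,5]=3  [3,4,5]=1
  size 4 → [0,1,2,5]=4  [1,2,4,5]=6  [2,3,4,5]=4
  first=0(c) contributes 10
  first=3(a) contributes 10
|[w]| = 20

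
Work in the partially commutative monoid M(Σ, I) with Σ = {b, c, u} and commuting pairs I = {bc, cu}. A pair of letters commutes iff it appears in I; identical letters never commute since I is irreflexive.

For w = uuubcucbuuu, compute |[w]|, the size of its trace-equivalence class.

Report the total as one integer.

#0=u has no predecessor
#1=u depends on [0:u]
#2=u depends on [1:u]
#3=b depends on [2:u]
#4=c has no predecessor
#5=u depends on [3:b]
#6=c depends on [4:c]
#7=b depends on [5:u]
#8=u depends on [7:b]
#9=u depends on [8:u]
#10=u depends on [9:u]
sources: [0:u, 4:c]
N(rest) = Σ N(rest − s) over sources s of rest; N(one piece) = 1:
  size 1 → [6]=1  [10]=1
  size 2 → [4,6]=1  [6,10]=2  [9,10]=1
  size 3 → [4,6,10]=3  [6,9,10]=3  [8,9,10]=1
  size 4 → [4,6,9,10]=6  [6,8,9,10]=4  [7,8,9,10]=1
  size 5 → [4,6,8,9,10]=10  [5,7,8,9,10]=1  [6,7,8,9,10]=5
  size 6 → [3,5,7,8,9,10]=1  [4,6,7,8,9,10]=15  [5,6,7,8,9,10]=6
  size 7 → [2,3,5,7,8,9,10]=1  [3,5,6,7,8,9,10]=7  [4,5,6,7,8,9,10]=21
  size 8 → [1,2,3,5,7,8,9,10]=1  [2,3,5,6,7,8,9,10]=8  [3,4,5,6,7,8,9,10]=28
  size 9 → [0,1,2,3,5,7,8,9,10]=1  [1,2,3,5,6,7,8,9,10]=9  [2,3,4,5,6,7,8,9,10]=36
  first=0(u) contributes 45
  first=4(c) contributes 10
|[w]| = 55

55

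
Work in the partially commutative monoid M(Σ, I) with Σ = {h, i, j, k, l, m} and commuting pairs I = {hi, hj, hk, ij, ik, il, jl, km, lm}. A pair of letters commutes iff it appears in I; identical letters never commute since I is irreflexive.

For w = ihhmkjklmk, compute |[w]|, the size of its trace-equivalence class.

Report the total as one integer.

60

0(i) covers ∅
1(h) covers ∅
2(h) covers 1:h
3(m) covers 0:i, 2:h
4(k) covers ∅
5(j) covers 3:m, 4:k
6(k) covers 5:j
7(l) covers 6:k
8(m) covers 5:j
9(k) covers 7:l
floor of heap: 0:i, 1:h, 4:k
completions by unplaced set U, small U first (add the entries for U minus each lowest piece of U):
  |U|=1: {8}:1  {9}:1
  |U|=2: {7,9}:1  {8,9}:2
  |U|=3: {6,7,9}:1  {7,8,9}:3
  |U|=4: {6,7,8,9}:4
  |U|=5: {5,6,7,8,9}:4
  |U|=6: {3,5,6,7,8,9}:4  {4,5,6,7,8,9}:4
  |U|=7: {0,3,5,6,7,8,9}:4  {2,3,5,6,7,8,9}:4  {3,4,5,6,7,8,9}:8
  |U|=8: {0,2,3,5,6,7,8,9}:8  {0,3,4,5,6,7,8,9}:12  {1,2,3,5,6,7,8,9}:4  {2,3,4,5,6,7,8,9}:12
  start at 0(i): 16
  start at 1(h): 32
  start at 4(k): 12
sum over floor = 60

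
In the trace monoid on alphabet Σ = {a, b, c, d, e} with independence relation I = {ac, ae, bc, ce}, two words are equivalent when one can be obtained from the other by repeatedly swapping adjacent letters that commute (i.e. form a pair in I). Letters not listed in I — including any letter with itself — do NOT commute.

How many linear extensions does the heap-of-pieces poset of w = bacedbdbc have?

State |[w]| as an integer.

drop 0:b onto floor
drop 1:a onto {0:b}
drop 2:c onto floor
drop 3:e onto {0:b}
drop 4:d onto {1:a, 2:c, 3:e}
drop 5:b onto {4:d}
drop 6:d onto {5:b}
drop 7:b onto {6:d}
drop 8:c onto {6:d}
ground layer = {0:b, 2:c}
drop-orders for the pieces not yet dropped (sum over which currently-grounded one goes next):
  1 to go: {7} 1  {8} 1
  2 to go: {7,8} 2
  3 to go: {6,7,8} 2
  4 to go: {5,6,7,8} 2
  5 to go: {4,5,6,7,8} 2
  6 to go: {1,4,5,6,7,8} 2  {2,4,5,6,7,8} 2  {3,4,5,6,7,8} 2
  7 to go: {1,2,4,5,6,7,8} 4  {1,3,4,5,6,7,8} 4  {2,3,4,5,6,7,8} 4
  if 0:b drops first: 12 orders
  if 2:c drops first: 4 orders
heap linearizations: 16

16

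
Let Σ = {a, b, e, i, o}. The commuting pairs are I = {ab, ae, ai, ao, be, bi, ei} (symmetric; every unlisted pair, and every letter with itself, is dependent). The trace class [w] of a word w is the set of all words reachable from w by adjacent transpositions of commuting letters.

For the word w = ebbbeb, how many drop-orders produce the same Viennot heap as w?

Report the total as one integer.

15

drop 0:e onto floor
drop 1:b onto floor
drop 2:b onto {1:b}
drop 3:b onto {2:b}
drop 4:e onto {0:e}
drop 5:b onto {3:b}
ground layer = {0:e, 1:b}
drop-orders for the pieces not yet dropped (sum over which currently-grounded one goes next):
  1 to go: {4} 1  {5} 1
  2 to go: {0,4} 1  {3,5} 1  {4,5} 2
  3 to go: {0,4,5} 3  {2,3,5} 1  {3,4,5} 3
  4 to go: {0,3,4,5} 6  {1,2,3,5} 1  {2,3,4,5} 4
  if 0:e drops first: 5 orders
  if 1:b drops first: 10 orders
heap linearizations: 15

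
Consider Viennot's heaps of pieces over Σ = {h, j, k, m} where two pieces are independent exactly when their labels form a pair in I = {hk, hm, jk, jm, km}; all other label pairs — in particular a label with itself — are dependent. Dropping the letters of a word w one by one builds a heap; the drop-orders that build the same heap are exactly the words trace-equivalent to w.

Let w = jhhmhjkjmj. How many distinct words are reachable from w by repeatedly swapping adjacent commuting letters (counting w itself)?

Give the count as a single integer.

0(j) covers ∅
1(h) covers 0:j
2(h) covers 1:h
3(m) covers ∅
4(h) covers 2:h
5(j) covers 4:h
6(k) covers ∅
7(j) covers 5:j
8(m) covers 3:m
9(j) covers 7:j
floor of heap: 0:j, 3:m, 6:k
completions by unplaced set U, small U first (add the entries for U minus each lowest piece of U):
  |U|=1: {6}:1  {8}:1  {9}:1
  |U|=2: {3,8}:1  {6,8}:2  {6,9}:2  {7,9}:1  {8,9}:2
  |U|=3: {3,6,8}:3  {3,8,9}:3  {5,7,9}:1  {6,7,9}:3  {6,8,9}:6  {7,8,9}:3
  |U|=4: {3,6,8,9}:12  {3,7,8,9}:6  {4,5,7,9}:1  {5,6,7,9}:4  {5,7,8,9}:4  {6,7,8,9}:12
  |U|=5: {2,4,5,7,9}:1  {3,5,7,8,9}:10  {3,6,7,8,9}:30  {4,5,6,7,9}:5  {4,5,7,8,9}:5  {5,6,7,8,9}:20
  |U|=6: {1,2,4,5,7,9}:1  {2,4,5,6,7,9}:6  {2,4,5,7,8,9}:6  {3,4,5,7,8,9}:15  {3,5,6,7,8,9}:60  {4,5,6,7,8,9}:30
  |U|=7: {0,1,2,4,5,7,9}:1  {1,2,4,5,6,7,9}:7  {1,2,4,5,7,8,9}:7  {2,3,4,5,7,8,9}:21  {2,4,5,6,7,8,9}:42  {3,4,5,6,7,8,9}:105
  |U|=8: {0,1,2,4,5,6,7,9}:8  {0,1,2,4,5,7,8,9}:8  {1,2,3,4,5,7,8,9}:28  {1,2,4,5,6,7,8,9}:56  {2,3,4,5,6,7,8,9}:168
  start at 0(j): 252
  start at 3(m): 72
  start at 6(k): 36
sum over floor = 360

360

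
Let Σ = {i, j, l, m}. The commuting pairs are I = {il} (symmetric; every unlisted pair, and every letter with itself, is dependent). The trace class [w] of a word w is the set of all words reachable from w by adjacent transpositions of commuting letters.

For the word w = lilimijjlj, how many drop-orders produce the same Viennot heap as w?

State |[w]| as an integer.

6

drop 0:l onto floor
drop 1:i onto floor
drop 2:l onto {0:l}
drop 3:i onto {1:i}
drop 4:m onto {2:l, 3:i}
drop 5:i onto {4:m}
drop 6:j onto {5:i}
drop 7:j onto {6:j}
drop 8:l onto {7:j}
drop 9:j onto {8:l}
ground layer = {0:l, 1:i}
drop-orders for the pieces not yet dropped (sum over which currently-grounded one goes next):
  1 to go: {9} 1
  2 to go: {8,9} 1
  3 to go: {7,8,9} 1
  4 to go: {6,7,8,9} 1
  5 to go: {5,6,7,8,9} 1
  6 to go: {4,5,6,7,8,9} 1
  7 to go: {2,4,5,6,7,8,9} 1  {3,4,5,6,7,8,9} 1
  8 to go: {0,2,4,5,6,7,8,9} 1  {1,3,4,5,6,7,8,9} 1  {2,3,4,5,6,7,8,9} 2
  if 0:l drops first: 3 orders
  if 1:i drops first: 3 orders
heap linearizations: 6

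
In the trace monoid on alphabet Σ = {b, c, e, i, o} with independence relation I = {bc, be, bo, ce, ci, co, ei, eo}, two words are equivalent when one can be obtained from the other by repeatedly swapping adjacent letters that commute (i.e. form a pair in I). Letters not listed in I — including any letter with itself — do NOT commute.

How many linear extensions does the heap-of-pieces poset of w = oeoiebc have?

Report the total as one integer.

drop 0:o onto floor
drop 1:e onto floor
drop 2:o onto {0:o}
drop 3:i onto {2:o}
drop 4:e onto {1:e}
drop 5:b onto {3:i}
drop 6:c onto floor
ground layer = {0:o, 1:e, 6:c}
drop-orders for the pieces not yet dropped (sum over which currently-grounded one goes next):
  1 to go: {4} 1  {5} 1  {6} 1
  2 to go: {1,4} 1  {3,5} 1  {4,5} 2  {4,6} 2  {5,6} 2
  3 to go: {1,4,5} 3  {1,4,6} 3  {2,3,5} 1  {3,4,5} 3  {3,5,6} 3  {4,5,6} 6
  4 to go: {0,2,3,5} 1  {1,3,4,5} 6  {1,4,5,6} 12  {2,3,4,5} 4  {2,3,5,6} 4  {3,4,5,6} 12
  5 to go: {0,2,3,4,5} 5  {0,2,3,5,6} 5  {1,2,3,4,5} 10  {1,3,4,5,6} 30  {2,3,4,5,6} 20
  if 0:o drops first: 60 orders
  if 1:e drops first: 30 orders
  if 6:c drops first: 15 orders
heap linearizations: 105

105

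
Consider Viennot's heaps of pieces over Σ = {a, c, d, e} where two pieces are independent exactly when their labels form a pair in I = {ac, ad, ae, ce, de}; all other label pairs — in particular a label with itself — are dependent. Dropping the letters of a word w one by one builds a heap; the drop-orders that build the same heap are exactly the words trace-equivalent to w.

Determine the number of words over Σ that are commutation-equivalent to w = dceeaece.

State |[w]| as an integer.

280

piece 0:d — minimal
piece 1:c rests on {0:d}
piece 2:e — minimal
piece 3:e rests on {2:e}
piece 4:a — minimal
piece 5:e rests on {3:e}
piece 6:c rests on {1:c}
piece 7:e rests on {5:e}
minimal pieces: {0:d, 2:e, 4:a}
ways to finish when only these pieces remain (= sum over removing one remaining piece with nothing left below it):
  1 left: {4}→1  {6}→1  {7}→1
  2 left: {1,6}→1  {4,6}→2  {4,7}→2  {5,7}→1  {6,7}→2
  3 left: {0,1,6}→1  {1,4,6}→3  {1,6,7}→3  {3,5,7}→1  {4,5,7}→3  {4,6,7}→6  {5,6,7}→3
  4 left: {0,1,4,6}→4  {0,1,6,7}→4  {1,4,6,7}→12  {1,5,6,7}→6  {2,3,5,7}→1  {3,4,5,7}→4  {3,5,6,7}→4  {4,5,6,7}→12
  5 left: {0,1,4,6,7}→20  {0,1,5,6,7}→10  {1,3,5,6,7}→10  {1,4,5,6,7}→30  {2,3,4,5,7}→5  {2,3,5,6,7}→5  {3,4,5,6,7}→20
  6 left: {0,1,3,5,6,7}→20  {0,1,4,5,6,7}→60  {1,2,3,5,6,7}→15  {1,3,4,5,6,7}→60  {2,3,4,5,6,7}→30
  placing 0:d first → 105 extensions
  placing 2:e first → 140 extensions
  placing 4:a first → 35 extensions
total linear extensions = 280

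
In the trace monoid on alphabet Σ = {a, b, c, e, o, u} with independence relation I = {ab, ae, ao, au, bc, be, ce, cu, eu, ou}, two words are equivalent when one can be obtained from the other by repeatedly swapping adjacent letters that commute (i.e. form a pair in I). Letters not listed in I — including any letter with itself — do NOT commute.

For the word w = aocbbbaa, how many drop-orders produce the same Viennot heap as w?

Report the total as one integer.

piece 0:a — minimal
piece 1:o — minimal
piece 2:c rests on {0:a, 1:o}
piece 3:b rests on {1:o}
piece 4:b rests on {3:b}
piece 5:b rests on {4:b}
piece 6:a rests on {2:c}
piece 7:a rests on {6:a}
minimal pieces: {0:a, 1:o}
ways to finish when only these pieces remain (= sum over removing one remaining piece with nothing left below it):
  1 left: {5}→1  {7}→1
  2 left: {4,5}→1  {5,7}→2  {6,7}→1
  3 left: {2,6,7}→1  {3,4,5}→1  {4,5,7}→3  {5,6,7}→3
  4 left: {0,2,6,7}→1  {2,5,6,7}→4  {3,4,5,7}→4  {4,5,6,7}→6
  5 left: {0,2,5,6,7}→5  {2,4,5,6,7}→10  {3,4,5,6,7}→10
  6 left: {0,2,4,5,6,7}→15  {2,3,4,5,6,7}→20
  placing 0:a first → 20 extensions
  placing 1:o first → 35 extensions
total linear extensions = 55

55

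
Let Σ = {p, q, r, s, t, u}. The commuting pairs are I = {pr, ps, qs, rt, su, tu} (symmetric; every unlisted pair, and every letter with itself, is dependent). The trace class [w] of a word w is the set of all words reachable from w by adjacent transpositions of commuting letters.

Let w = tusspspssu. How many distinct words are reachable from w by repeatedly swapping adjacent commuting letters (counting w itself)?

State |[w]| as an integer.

piece 0:t — minimal
piece 1:u — minimal
piece 2:s rests on {0:t}
piece 3:s rests on {2:s}
piece 4:p rests on {0:t, 1:u}
piece 5:s rests on {3:s}
piece 6:p rests on {4:p}
piece 7:s rests on {5:s}
piece 8:s rests on {7:s}
piece 9:u rests on {6:p}
minimal pieces: {0:t, 1:u}
ways to finish when only these pieces remain (= sum over removing one remaining piece with nothing left below it):
  1 left: {8}→1  {9}→1
  2 left: {6,9}→1  {7,8}→1  {8,9}→2
  3 left: {4,6,9}→1  {5,7,8}→1  {6,8,9}→3  {7,8,9}→3
  4 left: {1,4,6,9}→1  {3,5,7,8}→1  {4,6,8,9}→4  {5,7,8,9}→4  {6,7,8,9}→6
  5 left: {1,4,6,8,9}→5  {2,3,5,7,8}→1  {3,5,7,8,9}→5  {4,6,7,8,9}→10  {5,6,7,8,9}→10
  6 left: {1,4,6,7,8,9}→15  {2,3,5,7,8,9}→6  {3,5,6,7,8,9}→15  {4,5,6,7,8,9}→20
  7 left: {1,4,5,6,7,8,9}→35  {2,3,5,6,7,8,9}→21  {3,4,5,6,7,8,9}→35
  8 left: {1,3,4,5,6,7,8,9}→70  {2,3,4,5,6,7,8,9}→56
  placing 0:t first → 126 extensions
  placing 1:u first → 56 extensions
total linear extensions = 182

182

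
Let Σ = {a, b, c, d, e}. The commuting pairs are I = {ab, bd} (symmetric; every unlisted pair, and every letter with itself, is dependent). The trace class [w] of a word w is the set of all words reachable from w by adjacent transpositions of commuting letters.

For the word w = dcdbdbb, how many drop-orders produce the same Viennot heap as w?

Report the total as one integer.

#0=d has no predecessor
#1=c depends on [0:d]
#2=d depends on [1:c]
#3=b depends on [1:c]
#4=d depends on [2:d]
#5=b depends on [3:b]
#6=b depends on [5:b]
sources: [0:d]
N(rest) = Σ N(rest − s) over sources s of rest; N(one piece) = 1:
  size 1 → [4]=1  [6]=1
  size 2 → [2,4]=1  [4,6]=2  [5,6]=1
  size 3 → [2,4,6]=3  [3,5,6]=1  [4,5,6]=3
  size 4 → [2,4,5,6]=6  [3,4,5,6]=4
  size 5 → [2,3,4,5,6]=10
  first=0(d) contributes 10

10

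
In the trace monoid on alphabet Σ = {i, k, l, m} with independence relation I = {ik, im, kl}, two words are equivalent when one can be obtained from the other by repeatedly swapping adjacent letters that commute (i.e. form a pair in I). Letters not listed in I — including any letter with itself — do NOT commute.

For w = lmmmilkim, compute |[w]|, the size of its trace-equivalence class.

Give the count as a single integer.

#0=l has no predecessor
#1=m depends on [0:l]
#2=m depends on [1:m]
#3=m depends on [2:m]
#4=i depends on [0:l]
#5=l depends on [3:m, 4:i]
#6=k depends on [3:m]
#7=i depends on [5:l]
#8=m depends on [5:l, 6:k]
sources: [0:l]
N(rest) = Σ N(rest − s) over sources s of rest; N(one piece) = 1:
  size 1 → [7]=1  [8]=1
  size 2 → [6,8]=1  [7,8]=2
  size 3 → [5,7,8]=2  [6,7,8]=3
  size 4 → [4,5,7,8]=2  [5,6,7,8]=5
  size 5 → [3,5,6,7,8]=5  [4,5,6,7,8]=7
  size 6 → [2,3,5,6,7,8]=5  [3,4,5,6,7,8]=12
  size 7 → [1,2,3,5,6,7,8]=5  [2,3,4,5,6,7,8]=17
  first=0(l) contributes 22

22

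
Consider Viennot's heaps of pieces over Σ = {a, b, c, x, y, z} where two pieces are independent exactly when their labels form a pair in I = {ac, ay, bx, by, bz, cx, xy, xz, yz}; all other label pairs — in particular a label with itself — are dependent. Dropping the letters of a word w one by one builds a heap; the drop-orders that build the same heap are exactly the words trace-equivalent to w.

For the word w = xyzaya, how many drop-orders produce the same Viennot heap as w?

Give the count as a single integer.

#0=x has no predecessor
#1=y has no predecessor
#2=z has no predecessor
#3=a depends on [0:x, 2:z]
#4=y depends on [1:y]
#5=a depends on [3:a]
sources: [0:x, 1:y, 2:z]
N(rest) = Σ N(rest − s) over sources s of rest; N(one piece) = 1:
  size 1 → [4]=1  [5]=1
  size 2 → [1,4]=1  [3,5]=1  [4,5]=2
  size 3 → [0,3,5]=1  [1,4,5]=3  [2,3,5]=1  [3,4,5]=3
  size 4 → [0,2,3,5]=2  [0,3,4,5]=4  [1,3,4,5]=6  [2,3,4,5]=4
  first=0(x) contributes 10
  first=1(y) contributes 10
  first=2(z) contributes 10
|[w]| = 30

30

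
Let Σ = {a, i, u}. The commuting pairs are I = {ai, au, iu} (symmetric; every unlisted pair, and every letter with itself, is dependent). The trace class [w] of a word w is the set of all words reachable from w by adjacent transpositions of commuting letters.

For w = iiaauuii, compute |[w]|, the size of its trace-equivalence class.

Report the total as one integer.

420

drop 0:i onto floor
drop 1:i onto {0:i}
drop 2:a onto floor
drop 3:a onto {2:a}
drop 4:u onto floor
drop 5:u onto {4:u}
drop 6:i onto {1:i}
drop 7:i onto {6:i}
ground layer = {0:i, 2:a, 4:u}
drop-orders for the pieces not yet dropped (sum over which currently-grounded one goes next):
  1 to go: {3} 1  {5} 1  {7} 1
  2 to go: {2,3} 1  {3,5} 2  {3,7} 2  {4,5} 1  {5,7} 2  {6,7} 1
  3 to go: {1,6,7} 1  {2,3,5} 3  {2,3,7} 3  {3,4,5} 3  {3,5,7} 6  {3,6,7} 3  {4,5,7} 3  {5,6,7} 3
  4 to go: {0,1,6,7} 1  {1,3,6,7} 4  {1,5,6,7} 4  {2,3,4,5} 6  {2,3,5,7} 12  {2,3,6,7} 6  {3,4,5,7} 12  {3,5,6,7} 12  {4,5,6,7} 6
  5 to go: {0,1,3,6,7} 5  {0,1,5,6,7} 5  {1,2,3,6,7} 10  {1,3,5,6,7} 20  {1,4,5,6,7} 10  {2,3,4,5,7} 30  {2,3,5,6,7} 30  {3,4,5,6,7} 30
  6 to go: {0,1,2,3,6,7} 15  {0,1,3,5,6,7} 30  {0,1,4,5,6,7} 15  {1,2,3,5,6,7} 60  {1,3,4,5,6,7} 60  {2,3,4,5,6,7} 90
  if 0:i drops first: 210 orders
  if 2:a drops first: 105 orders
  if 4:u drops first: 105 orders
heap linearizations: 420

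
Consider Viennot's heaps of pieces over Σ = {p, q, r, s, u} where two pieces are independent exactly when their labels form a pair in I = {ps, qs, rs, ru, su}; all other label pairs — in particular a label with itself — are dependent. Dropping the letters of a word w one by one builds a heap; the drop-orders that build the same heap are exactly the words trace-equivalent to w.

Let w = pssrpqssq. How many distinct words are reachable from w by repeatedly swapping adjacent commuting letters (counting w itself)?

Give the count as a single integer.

126

drop 0:p onto floor
drop 1:s onto floor
drop 2:s onto {1:s}
drop 3:r onto {0:p}
drop 4:p onto {3:r}
drop 5:q onto {4:p}
drop 6:s onto {2:s}
drop 7:s onto {6:s}
drop 8:q onto {5:q}
ground layer = {0:p, 1:s}
drop-orders for the pieces not yet dropped (sum over which currently-grounded one goes next):
  1 to go: {7} 1  {8} 1
  2 to go: {5,8} 1  {6,7} 1  {7,8} 2
  3 to go: {2,6,7} 1  {4,5,8} 1  {5,7,8} 3  {6,7,8} 3
  4 to go: {1,2,6,7} 1  {2,6,7,8} 4  {3,4,5,8} 1  {4,5,7,8} 4  {5,6,7,8} 6
  5 to go: {0,3,4,5,8} 1  {1,2,6,7,8} 5  {2,5,6,7,8} 10  {3,4,5,7,8} 5  {4,5,6,7,8} 10
  6 to go: {0,3,4,5,7,8} 6  {1,2,5,6,7,8} 15  {2,4,5,6,7,8} 20  {3,4,5,6,7,8} 15
  7 to go: {0,3,4,5,6,7,8} 21  {1,2,4,5,6,7,8} 35  {2,3,4,5,6,7,8} 35
  if 0:p drops first: 70 orders
  if 1:s drops first: 56 orders
heap linearizations: 126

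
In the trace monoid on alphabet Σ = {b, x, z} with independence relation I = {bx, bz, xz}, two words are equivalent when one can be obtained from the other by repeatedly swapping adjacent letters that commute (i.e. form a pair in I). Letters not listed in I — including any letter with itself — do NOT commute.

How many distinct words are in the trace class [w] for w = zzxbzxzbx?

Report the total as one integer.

piece 0:z — minimal
piece 1:z rests on {0:z}
piece 2:x — minimal
piece 3:b — minimal
piece 4:z rests on {1:z}
piece 5:x rests on {2:x}
piece 6:z rests on {4:z}
piece 7:b rests on {3:b}
piece 8:x rests on {5:x}
minimal pieces: {0:z, 2:x, 3:b}
ways to finish when only these pieces remain (= sum over removing one remaining piece with nothing left below it):
  1 left: {6}→1  {7}→1  {8}→1
  2 left: {3,7}→1  {4,6}→1  {5,8}→1  {6,7}→2  {6,8}→2  {7,8}→2
  3 left: {1,4,6}→1  {2,5,8}→1  {3,6,7}→3  {3,7,8}→3  {4,6,7}→3  {4,6,8}→3  {5,6,8}→3  {5,7,8}→3  {6,7,8}→6
  4 left: {0,1,4,6}→1  {1,4,6,7}→4  {1,4,6,8}→4  {2,5,6,8}→4  {2,5,7,8}→4  {3,4,6,7}→6  {3,5,7,8}→6  {3,6,7,8}→12  {4,5,6,8}→6  {4,6,7,8}→12  {5,6,7,8}→12
  5 left: {0,1,4,6,7}→5  {0,1,4,6,8}→5  {1,3,4,6,7}→10  {1,4,5,6,8}→10  {1,4,6,7,8}→20  {2,3,5,7,8}→10  {2,4,5,6,8}→10  {2,5,6,7,8}→20  {3,4,6,7,8}→30  {3,5,6,7,8}→30  {4,5,6,7,8}→30
  6 left: {0,1,3,4,6,7}→15  {0,1,4,5,6,8}→15  {0,1,4,6,7,8}→30  {1,2,4,5,6,8}→20  {1,3,4,6,7,8}→60  {1,4,5,6,7,8}→60  {2,3,5,6,7,8}→60  {2,4,5,6,7,8}→60  {3,4,5,6,7,8}→90
  7 left: {0,1,2,4,5,6,8}→35  {0,1,3,4,6,7,8}→105  {0,1,4,5,6,7,8}→105  {1,2,4,5,6,7,8}→140  {1,3,4,5,6,7,8}→210  {2,3,4,5,6,7,8}→210
  placing 0:z first → 560 extensions
  placing 2:x first → 420 extensions
  placing 3:b first → 280 extensions
total linear extensions = 1260

1260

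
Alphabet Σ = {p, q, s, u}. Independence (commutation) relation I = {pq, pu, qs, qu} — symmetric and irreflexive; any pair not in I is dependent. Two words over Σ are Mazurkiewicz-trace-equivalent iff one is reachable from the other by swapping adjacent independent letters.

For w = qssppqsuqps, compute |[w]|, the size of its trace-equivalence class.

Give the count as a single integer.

330

piece 0:q — minimal
piece 1:s — minimal
piece 2:s rests on {1:s}
piece 3:p rests on {2:s}
piece 4:p rests on {3:p}
piece 5:q rests on {0:q}
piece 6:s rests on {4:p}
piece 7:u rests on {6:s}
piece 8:q rests on {5:q}
piece 9:p rests on {6:s}
piece 10:s rests on {7:u, 9:p}
minimal pieces: {0:q, 1:s}
ways to finish when only these pieces remain (= sum over removing one remaining piece with nothing left below it):
  1 left: {8}→1  {10}→1
  2 left: {5,8}→1  {7,10}→1  {8,10}→2  {9,10}→1
  3 left: {0,5,8}→1  {5,8,10}→3  {7,8,10}→3  {7,9,10}→2  {8,9,10}→3
  4 left: {0,5,8,10}→4  {5,7,8,10}→6  {5,8,9,10}→6  {6,7,9,10}→2  {7,8,9,10}→8
  5 left: {0,5,7,8,10}→10  {0,5,8,9,10}→10  {4,6,7,9,10}→2  {5,7,8,9,10}→20  {6,7,8,9,10}→10
  6 left: {0,5,7,8,9,10}→40  {3,4,6,7,9,10}→2  {4,6,7,8,9,10}→12  {5,6,7,8,9,10}→30
  7 left: {0,5,6,7,8,9,10}→70  {2,3,4,6,7,9,10}→2  {3,4,6,7,8,9,10}→14  {4,5,6,7,8,9,10}→42
  8 left: {0,4,5,6,7,8,9,10}→112  {1,2,3,4,6,7,9,10}→2  {2,3,4,6,7,8,9,10}→16  {3,4,5,6,7,8,9,10}→56
  9 left: {0,3,4,5,6,7,8,9,10}→168  {1,2,3,4,6,7,8,9,10}→18  {2,3,4,5,6,7,8,9,10}→72
  placing 0:q first → 90 extensions
  placing 1:s first → 240 extensions
total linear extensions = 330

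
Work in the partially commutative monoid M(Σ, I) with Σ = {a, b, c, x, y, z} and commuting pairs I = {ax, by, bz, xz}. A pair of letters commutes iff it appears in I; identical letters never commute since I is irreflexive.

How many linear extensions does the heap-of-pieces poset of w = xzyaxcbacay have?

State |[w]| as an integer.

4

0(x) covers ∅
1(z) covers ∅
2(y) covers 0:x, 1:z
3(a) covers 2:y
4(x) covers 2:y
5(c) covers 3:a, 4:x
6(b) covers 5:c
7(a) covers 6:b
8(c) covers 7:a
9(a) covers 8:c
10(y) covers 9:a
floor of heap: 0:x, 1:z
completions by unplaced set U, small U first (add the entries for U minus each lowest piece of U):
  |U|=1: {10}:1
  |U|=2: {9,10}:1
  |U|=3: {8,9,10}:1
  |U|=4: {7,8,9,10}:1
  |U|=5: {6,7,8,9,10}:1
  |U|=6: {5,6,7,8,9,10}:1
  |U|=7: {3,5,6,7,8,9,10}:1  {4,5,6,7,8,9,10}:1
  |U|=8: {3,4,5,6,7,8,9,10}:2
  |U|=9: {2,3,4,5,6,7,8,9,10}:2
  start at 0(x): 2
  start at 1(z): 2
sum over floor = 4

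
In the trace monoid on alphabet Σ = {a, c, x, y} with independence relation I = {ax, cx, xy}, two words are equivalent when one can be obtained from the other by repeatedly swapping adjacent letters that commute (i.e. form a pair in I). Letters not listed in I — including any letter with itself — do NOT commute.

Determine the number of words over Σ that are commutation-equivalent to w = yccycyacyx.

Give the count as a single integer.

10

drop 0:y onto floor
drop 1:c onto {0:y}
drop 2:c onto {1:c}
drop 3:y onto {2:c}
drop 4:c onto {3:y}
drop 5:y onto {4:c}
drop 6:a onto {5:y}
drop 7:c onto {6:a}
drop 8:y onto {7:c}
drop 9:x onto floor
ground layer = {0:y, 9:x}
drop-orders for the pieces not yet dropped (sum over which currently-grounded one goes next):
  1 to go: {8} 1  {9} 1
  2 to go: {7,8} 1  {8,9} 2
  3 to go: {6,7,8} 1  {7,8,9} 3
  4 to go: {5,6,7,8} 1  {6,7,8,9} 4
  5 to go: {4,5,6,7,8} 1  {5,6,7,8,9} 5
  6 to go: {3,4,5,6,7,8} 1  {4,5,6,7,8,9} 6
  7 to go: {2,3,4,5,6,7,8} 1  {3,4,5,6,7,8,9} 7
  8 to go: {1,2,3,4,5,6,7,8} 1  {2,3,4,5,6,7,8,9} 8
  if 0:y drops first: 9 orders
  if 9:x drops first: 1 orders
heap linearizations: 10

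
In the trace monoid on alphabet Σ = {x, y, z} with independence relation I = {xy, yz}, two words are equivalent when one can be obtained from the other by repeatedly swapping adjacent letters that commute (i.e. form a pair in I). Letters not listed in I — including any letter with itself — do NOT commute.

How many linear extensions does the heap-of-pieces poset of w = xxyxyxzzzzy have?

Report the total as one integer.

165

drop 0:x onto floor
drop 1:x onto {0:x}
drop 2:y onto floor
drop 3:x onto {1:x}
drop 4:y onto {2:y}
drop 5:x onto {3:x}
drop 6:z onto {5:x}
drop 7:z onto {6:z}
drop 8:z onto {7:z}
drop 9:z onto {8:z}
drop 10:y onto {4:y}
ground layer = {0:x, 2:y}
drop-orders for the pieces not yet dropped (sum over which currently-grounded one goes next):
  1 to go: {9} 1  {10} 1
  2 to go: {4,10} 1  {8,9} 1  {9,10} 2
  3 to go: {2,4,10} 1  {4,9,10} 3  {7,8,9} 1  {8,9,10} 3
  4 to go: {2,4,9,10} 4  {4,8,9,10} 6  {6,7,8,9} 1  {7,8,9,10} 4
  5 to go: {2,4,8,9,10} 10  {4,7,8,9,10} 10  {5,6,7,8,9} 1  {6,7,8,9,10} 5
  6 to go: {2,4,7,8,9,10} 20  {3,5,6,7,8,9} 1  {4,6,7,8,9,10} 15  {5,6,7,8,9,10} 6
  7 to go: {1,3,5,6,7,8,9} 1  {2,4,6,7,8,9,10} 35  {3,5,6,7,8,9,10} 7  {4,5,6,7,8,9,10} 21
  8 to go: {0,1,3,5,6,7,8,9} 1  {1,3,5,6,7,8,9,10} 8  {2,4,5,6,7,8,9,10} 56  {3,4,5,6,7,8,9,10} 28
  9 to go: {0,1,3,5,6,7,8,9,10} 9  {1,3,4,5,6,7,8,9,10} 36  {2,3,4,5,6,7,8,9,10} 84
  if 0:x drops first: 120 orders
  if 2:y drops first: 45 orders
heap linearizations: 165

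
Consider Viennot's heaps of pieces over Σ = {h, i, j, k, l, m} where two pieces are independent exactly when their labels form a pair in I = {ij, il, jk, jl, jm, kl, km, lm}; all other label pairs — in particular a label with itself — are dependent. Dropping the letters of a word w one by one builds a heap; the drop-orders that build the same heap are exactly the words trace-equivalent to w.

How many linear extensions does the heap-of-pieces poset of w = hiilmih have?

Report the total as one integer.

5

piece 0:h — minimal
piece 1:i rests on {0:h}
piece 2:i rests on {1:i}
piece 3:l rests on {0:h}
piece 4:m rests on {2:i}
piece 5:i rests on {4:m}
piece 6:h rests on {3:l, 5:i}
minimal pieces: {0:h}
ways to finish when only these pieces remain (= sum over removing one remaining piece with nothing left below it):
  1 left: {6}→1
  2 left: {3,6}→1  {5,6}→1
  3 left: {3,5,6}→2  {4,5,6}→1
  4 left: {2,4,5,6}→1  {3,4,5,6}→3
  5 left: {1,2,4,5,6}→1  {2,3,4,5,6}→4
  placing 0:h first → 5 extensions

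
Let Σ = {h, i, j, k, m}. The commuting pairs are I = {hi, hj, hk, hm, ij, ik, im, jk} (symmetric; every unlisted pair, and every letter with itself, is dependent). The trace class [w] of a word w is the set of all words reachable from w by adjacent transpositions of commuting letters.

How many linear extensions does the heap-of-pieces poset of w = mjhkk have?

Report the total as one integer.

15

#0=m has no predecessor
#1=j depends on [0:m]
#2=h has no predecessor
#3=k depends on [0:m]
#4=k depends on [3:k]
sources: [0:m, 2:h]
N(rest) = Σ N(rest − s) over sources s of rest; N(one piece) = 1:
  size 1 → [1]=1  [2]=1  [4]=1
  size 2 → [1,2]=2  [1,4]=2  [2,4]=2  [3,4]=1
  size 3 → [1,2,4]=6  [1,3,4]=3  [2,3,4]=3
  first=0(m) contributes 12
  first=2(h) contributes 3
|[w]| = 15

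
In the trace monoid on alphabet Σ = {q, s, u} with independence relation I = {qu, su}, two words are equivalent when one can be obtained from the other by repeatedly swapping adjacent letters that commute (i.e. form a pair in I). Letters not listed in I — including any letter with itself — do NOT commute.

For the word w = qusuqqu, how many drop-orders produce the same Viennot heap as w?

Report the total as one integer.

35

#0=q has no predecessor
#1=u has no predecessor
#2=s depends on [0:q]
#3=u depends on [1:u]
#4=q depends on [2:s]
#5=q depends on [4:q]
#6=u depends on [3:u]
sources: [0:q, 1:u]
N(rest) = Σ N(rest − s) over sources s of rest; N(one piece) = 1:
  size 1 → [5]=1  [6]=1
  size 2 → [3,6]=1  [4,5]=1  [5,6]=2
  size 3 → [1,3,6]=1  [2,4,5]=1  [3,5,6]=3  [4,5,6]=3
  size 4 → [0,2,4,5]=1  [1,3,5,6]=4  [2,4,5,6]=4  [3,4,5,6]=6
  size 5 → [0,2,4,5,6]=5  [1,3,4,5,6]=10  [2,3,4,5,6]=10
  first=0(q) contributes 20
  first=1(u) contributes 15
|[w]| = 35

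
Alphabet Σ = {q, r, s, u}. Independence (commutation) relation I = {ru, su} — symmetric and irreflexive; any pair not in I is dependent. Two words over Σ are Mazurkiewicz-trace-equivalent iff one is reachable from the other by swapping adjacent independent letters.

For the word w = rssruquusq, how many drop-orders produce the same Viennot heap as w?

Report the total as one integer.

piece 0:r — minimal
piece 1:s rests on {0:r}
piece 2:s rests on {1:s}
piece 3:r rests on {2:s}
piece 4:u — minimal
piece 5:q rests on {3:r, 4:u}
piece 6:u rests on {5:q}
piece 7:u rests on {6:u}
piece 8:s rests on {5:q}
piece 9:q rests on {7:u, 8:s}
minimal pieces: {0:r, 4:u}
ways to finish when only these pieces remain (= sum over removing one remaining piece with nothing left below it):
  1 left: {9}→1
  2 left: {7,9}→1  {8,9}→1
  3 left: {6,7,9}→1  {7,8,9}→2
  4 left: {6,7,8,9}→3
  5 left: {5,6,7,8,9}→3
  6 left: {3,5,6,7,8,9}→3  {4,5,6,7,8,9}→3
  7 left: {2,3,5,6,7,8,9}→3  {3,4,5,6,7,8,9}→6
  8 left: {1,2,3,5,6,7,8,9}→3  {2,3,4,5,6,7,8,9}→9
  placing 0:r first → 12 extensions
  placing 4:u first → 3 extensions
total linear extensions = 15

15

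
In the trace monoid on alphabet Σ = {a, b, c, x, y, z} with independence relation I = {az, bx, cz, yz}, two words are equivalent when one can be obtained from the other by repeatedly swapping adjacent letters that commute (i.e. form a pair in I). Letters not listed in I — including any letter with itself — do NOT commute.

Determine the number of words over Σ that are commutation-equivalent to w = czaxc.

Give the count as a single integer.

0(c) covers ∅
1(z) covers ∅
2(a) covers 0:c
3(x) covers 1:z, 2:a
4(c) covers 3:x
floor of heap: 0:c, 1:z
completions by unplaced set U, small U first (add the entries for U minus each lowest piece of U):
  |U|=1: {4}:1
  |U|=2: {3,4}:1
  |U|=3: {1,3,4}:1  {2,3,4}:1
  start at 0(c): 2
  start at 1(z): 1
sum over floor = 3

3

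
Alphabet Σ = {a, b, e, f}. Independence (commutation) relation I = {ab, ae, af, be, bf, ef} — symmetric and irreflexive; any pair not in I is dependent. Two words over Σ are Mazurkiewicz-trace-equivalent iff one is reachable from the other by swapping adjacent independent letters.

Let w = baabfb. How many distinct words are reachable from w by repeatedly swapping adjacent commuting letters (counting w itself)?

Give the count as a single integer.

60

piece 0:b — minimal
piece 1:a — minimal
piece 2:a rests on {1:a}
piece 3:b rests on {0:b}
piece 4:f — minimal
piece 5:b rests on {3:b}
minimal pieces: {0:b, 1:a, 4:f}
ways to finish when only these pieces remain (= sum over removing one remaining piece with nothing left below it):
  1 left: {2}→1  {4}→1  {5}→1
  2 left: {1,2}→1  {2,4}→2  {2,5}→2  {3,5}→1  {4,5}→2
  3 left: {0,3,5}→1  {1,2,4}→3  {1,2,5}→3  {2,3,5}→3  {2,4,5}→6  {3,4,5}→3
  4 left: {0,2,3,5}→4  {0,3,4,5}→4  {1,2,3,5}→6  {1,2,4,5}→12  {2,3,4,5}→12
  placing 0:b first → 30 extensions
  placing 1:a first → 20 extensions
  placing 4:f first → 10 extensions
total linear extensions = 60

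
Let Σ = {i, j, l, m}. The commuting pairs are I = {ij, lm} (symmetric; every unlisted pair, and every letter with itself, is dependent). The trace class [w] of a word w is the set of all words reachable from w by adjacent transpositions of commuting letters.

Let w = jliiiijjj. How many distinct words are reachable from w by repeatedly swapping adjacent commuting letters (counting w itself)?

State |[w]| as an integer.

35

#0=j has no predecessor
#1=l depends on [0:j]
#2=i depends on [1:l]
#3=i depends on [2:i]
#4=i depends on [3:i]
#5=i depends on [4:i]
#6=j depends on [1:l]
#7=j depends on [6:j]
#8=j depends on [7:j]
sources: [0:j]
N(rest) = Σ N(rest − s) over sources s of rest; N(one piece) = 1:
  size 1 → [5]=1  [8]=1
  size 2 → [4,5]=1  [5,8]=2  [7,8]=1
  size 3 → [3,4,5]=1  [4,5,8]=3  [5,7,8]=3  [6,7,8]=1
  size 4 → [2,3,4,5]=1  [3,4,5,8]=4  [4,5,7,8]=6  [5,6,7,8]=4
  size 5 → [2,3,4,5,8]=5  [3,4,5,7,8]=10  [4,5,6,7,8]=10
  size 6 → [2,3,4,5,7,8]=15  [3,4,5,6,7,8]=20
  size 7 → [2,3,4,5,6,7,8]=35
  first=0(j) contributes 35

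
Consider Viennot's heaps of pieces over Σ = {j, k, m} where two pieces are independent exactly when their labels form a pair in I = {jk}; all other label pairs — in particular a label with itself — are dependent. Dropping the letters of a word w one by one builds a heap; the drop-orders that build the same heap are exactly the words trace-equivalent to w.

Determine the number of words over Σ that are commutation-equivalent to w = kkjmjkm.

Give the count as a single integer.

piece 0:k — minimal
piece 1:k rests on {0:k}
piece 2:j — minimal
piece 3:m rests on {1:k, 2:j}
piece 4:j rests on {3:m}
piece 5:k rests on {3:m}
piece 6:m rests on {4:j, 5:k}
minimal pieces: {0:k, 2:j}
ways to finish when only these pieces remain (= sum over removing one remaining piece with nothing left below it):
  1 left: {6}→1
  2 left: {4,6}→1  {5,6}→1
  3 left: {4,5,6}→2
  4 left: {3,4,5,6}→2
  5 left: {1,3,4,5,6}→2  {2,3,4,5,6}→2
  placing 0:k first → 4 extensions
  placing 2:j first → 2 extensions
total linear extensions = 6

6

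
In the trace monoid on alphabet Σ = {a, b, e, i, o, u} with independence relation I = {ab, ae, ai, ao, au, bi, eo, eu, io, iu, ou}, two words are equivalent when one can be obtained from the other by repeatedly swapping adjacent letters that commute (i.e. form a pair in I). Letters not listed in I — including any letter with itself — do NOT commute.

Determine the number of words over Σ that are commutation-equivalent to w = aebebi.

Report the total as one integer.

12

#0=a has no predecessor
#1=e has no predecessor
#2=b depends on [1:e]
#3=e depends on [2:b]
#4=b depends on [3:e]
#5=i depends on [3:e]
sources: [0:a, 1:e]
N(rest) = Σ N(rest − s) over sources s of rest; N(one piece) = 1:
  size 1 → [0]=1  [4]=1  [5]=1
  size 2 → [0,4]=2  [0,5]=2  [4,5]=2
  size 3 → [0,4,5]=6  [3,4,5]=2
  size 4 → [0,3,4,5]=8  [2,3,4,5]=2
  first=0(a) contributes 2
  first=1(e) contributes 10
|[w]| = 12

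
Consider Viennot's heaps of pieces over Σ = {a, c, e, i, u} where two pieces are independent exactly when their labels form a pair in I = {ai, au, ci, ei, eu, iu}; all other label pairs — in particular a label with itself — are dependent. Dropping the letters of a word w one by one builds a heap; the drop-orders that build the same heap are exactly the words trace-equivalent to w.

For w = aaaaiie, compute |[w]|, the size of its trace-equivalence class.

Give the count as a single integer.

drop 0:a onto floor
drop 1:a onto {0:a}
drop 2:a onto {1:a}
drop 3:a onto {2:a}
drop 4:i onto floor
drop 5:i onto {4:i}
drop 6:e onto {3:a}
ground layer = {0:a, 4:i}
drop-orders for the pieces not yet dropped (sum over which currently-grounded one goes next):
  1 to go: {5} 1  {6} 1
  2 to go: {3,6} 1  {4,5} 1  {5,6} 2
  3 to go: {2,3,6} 1  {3,5,6} 3  {4,5,6} 3
  4 to go: {1,2,3,6} 1  {2,3,5,6} 4  {3,4,5,6} 6
  5 to go: {0,1,2,3,6} 1  {1,2,3,5,6} 5  {2,3,4,5,6} 10
  if 0:a drops first: 15 orders
  if 4:i drops first: 6 orders
heap linearizations: 21

21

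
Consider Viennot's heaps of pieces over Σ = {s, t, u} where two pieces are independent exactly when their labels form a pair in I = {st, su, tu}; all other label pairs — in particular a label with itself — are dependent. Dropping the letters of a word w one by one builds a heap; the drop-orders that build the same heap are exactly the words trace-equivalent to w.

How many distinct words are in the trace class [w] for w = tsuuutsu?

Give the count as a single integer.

420

piece 0:t — minimal
piece 1:s — minimal
piece 2:u — minimal
piece 3:u rests on {2:u}
piece 4:u rests on {3:u}
piece 5:t rests on {0:t}
piece 6:s rests on {1:s}
piece 7:u rests on {4:u}
minimal pieces: {0:t, 1:s, 2:u}
ways to finish when only these pieces remain (= sum over removing one remaining piece with nothing left below it):
  1 left: {5}→1  {6}→1  {7}→1
  2 left: {0,5}→1  {1,6}→1  {4,7}→1  {5,6}→2  {5,7}→2  {6,7}→2
  3 left: {0,5,6}→3  {0,5,7}→3  {1,5,6}→3  {1,6,7}→3  {3,4,7}→1  {4,5,7}→3  {4,6,7}→3  {5,6,7}→6
  4 left: {0,1,5,6}→6  {0,4,5,7}→6  {0,5,6,7}→12  {1,4,6,7}→6  {1,5,6,7}→12  {2,3,4,7}→1  {3,4,5,7}→4  {3,4,6,7}→4  {4,5,6,7}→12
  5 left: {0,1,5,6,7}→30  {0,3,4,5,7}→10  {0,4,5,6,7}→30  {1,3,4,6,7}→10  {1,4,5,6,7}→30  {2,3,4,5,7}→5  {2,3,4,6,7}→5  {3,4,5,6,7}→20
  6 left: {0,1,4,5,6,7}→90  {0,2,3,4,5,7}→15  {0,3,4,5,6,7}→60  {1,2,3,4,6,7}→15  {1,3,4,5,6,7}→60  {2,3,4,5,6,7}→30
  placing 0:t first → 105 extensions
  placing 1:s first → 105 extensions
  placing 2:u first → 210 extensions
total linear extensions = 420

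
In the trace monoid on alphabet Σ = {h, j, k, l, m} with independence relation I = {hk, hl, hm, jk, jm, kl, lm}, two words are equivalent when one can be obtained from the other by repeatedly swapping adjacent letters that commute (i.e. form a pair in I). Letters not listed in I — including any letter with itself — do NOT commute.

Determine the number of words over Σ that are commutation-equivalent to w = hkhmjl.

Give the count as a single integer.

15

0(h) covers ∅
1(k) covers ∅
2(h) covers 0:h
3(m) covers 1:k
4(j) covers 2:h
5(l) covers 4:j
floor of heap: 0:h, 1:k
completions by unplaced set U, small U first (add the entries for U minus each lowest piece of U):
  |U|=1: {3}:1  {5}:1
  |U|=2: {1,3}:1  {3,5}:2  {4,5}:1
  |U|=3: {1,3,5}:3  {2,4,5}:1  {3,4,5}:3
  |U|=4: {0,2,4,5}:1  {1,3,4,5}:6  {2,3,4,5}:4
  start at 0(h): 10
  start at 1(k): 5
sum over floor = 15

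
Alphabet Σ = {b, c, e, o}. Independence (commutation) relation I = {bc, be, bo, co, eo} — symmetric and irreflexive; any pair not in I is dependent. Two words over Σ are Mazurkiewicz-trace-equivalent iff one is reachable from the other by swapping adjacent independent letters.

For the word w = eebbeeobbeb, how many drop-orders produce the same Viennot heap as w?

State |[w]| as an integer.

0(e) covers ∅
1(e) covers 0:e
2(b) covers ∅
3(b) covers 2:b
4(e) covers 1:e
5(e) covers 4:e
6(o) covers ∅
7(b) covers 3:b
8(b) covers 7:b
9(e) covers 5:e
10(b) covers 8:b
floor of heap: 0:e, 2:b, 6:o
completions by unplaced set U, small U first (add the entries for U minus each lowest piece of U):
  |U|=1: {6}:1  {9}:1  {10}:1
  |U|=2: {5,9}:1  {6,9}:2  {6,10}:2  {8,10}:1  {9,10}:2
  |U|=3: {4,5,9}:1  {5,6,9}:3  {5,9,10}:3  {6,8,10}:3  {6,9,10}:6  {7,8,10}:1  {8,9,10}:3
  |U|=4: {1,4,5,9}:1  {3,7,8,10}:1  {4,5,6,9}:4  {4,5,9,10}:4  {5,6,9,10}:12  {5,8,9,10}:6  {6,7,8,10}:4  {6,8,9,10}:12  {7,8,9,10}:4
  |U|=5: {0,1,4,5,9}:1  {1,4,5,6,9}:5  {1,4,5,9,10}:5  {2,3,7,8,10}:1  {3,6,7,8,10}:5  {3,7,8,9,10}:5  {4,5,6,9,10}:20  {4,5,8,9,10}:10  {5,6,8,9,10}:30  {5,7,8,9,10}:10  {6,7,8,9,10}:20
  |U|=6: {0,1,4,5,6,9}:6  {0,1,4,5,9,10}:6  {1,4,5,6,9,10}:30  {1,4,5,8,9,10}:15  {2,3,6,7,8,10}:6  {2,3,7,8,9,10}:6  {3,5,7,8,9,10}:15  {3,6,7,8,9,10}:30  {4,5,6,8,9,10}:60  {4,5,7,8,9,10}:20  {5,6,7,8,9,10}:60
  |U|=7: {0,1,4,5,6,9,10}:42  {0,1,4,5,8,9,10}:21  {1,4,5,6,8,9,10}:105  {1,4,5,7,8,9,10}:35  {2,3,5,7,8,9,10}:21  {2,3,6,7,8,9,10}:42  {3,4,5,7,8,9,10}:35  {3,5,6,7,8,9,10}:105  {4,5,6,7,8,9,10}:140
  |U|=8: {0,1,4,5,6,8,9,10}:168  {0,1,4,5,7,8,9,10}:56  {1,3,4,5,7,8,9,10}:70  {1,4,5,6,7,8,9,10}:280  {2,3,4,5,7,8,9,10}:56  {2,3,5,6,7,8,9,10}:168  {3,4,5,6,7,8,9,10}:280
  |U|=9: {0,1,3,4,5,7,8,9,10}:126  {0,1,4,5,6,7,8,9,10}:504  {1,2,3,4,5,7,8,9,10}:126  {1,3,4,5,6,7,8,9,10}:630  {2,3,4,5,6,7,8,9,10}:504
  start at 0(e): 1260
  start at 2(b): 1260
  start at 6(o): 252
sum over floor = 2772

2772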